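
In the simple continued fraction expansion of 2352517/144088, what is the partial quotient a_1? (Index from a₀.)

2352517 = 16·144088 + 47109   →  a_0 = 16
144088 = 3·47109 + 2761   →  a_1 = 3

3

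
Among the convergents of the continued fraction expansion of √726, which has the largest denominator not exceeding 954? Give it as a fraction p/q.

25678/953

√726 = [26; 1, 16, 1, 52, …] (period length 4).
Convergents:
  p_0/q_0 = 26/1
  p_1/q_1 = 27/1
  p_2/q_2 = 458/17
  p_3/q_3 = 485/18
  p_4/q_4 = 25678/953
  p_5/q_5 = 26163/971
q_4 = 953 ≤ 954 < 971 = q_5, so the answer is 25678/953.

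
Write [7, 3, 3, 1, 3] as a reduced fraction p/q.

Fold from the inside: start with 3/1.
  1 + 1/3 = 4/3
  3 + 3/4 = 15/4
  3 + 4/15 = 49/15
  7 + 15/49 = 358/49

358/49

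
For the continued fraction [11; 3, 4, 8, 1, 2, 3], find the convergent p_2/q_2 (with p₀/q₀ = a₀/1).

147/13

Using pₖ = aₖpₖ₋₁ + pₖ₋₂, qₖ = aₖqₖ₋₁ + qₖ₋₂ (with p₋₁=1, p₋₂=0, q₋₁=0, q₋₂=1):
  k=0: a=11, p=11, q=1
  k=1: a=3, p=34, q=3
  k=2: a=4, p=147, q=13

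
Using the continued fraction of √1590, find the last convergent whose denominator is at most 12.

319/8

√1590 = [39; 1, 6, 1, 78, …] (period length 4).
Convergents:
  p_0/q_0 = 39/1
  p_1/q_1 = 40/1
  p_2/q_2 = 279/7
  p_3/q_3 = 319/8
  p_4/q_4 = 25161/631
q_3 = 8 ≤ 12 < 631 = q_4, so the answer is 319/8.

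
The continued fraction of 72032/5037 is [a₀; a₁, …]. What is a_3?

17

72032 = 14·5037 + 1514   →  a_0 = 14
5037 = 3·1514 + 495   →  a_1 = 3
1514 = 3·495 + 29   →  a_2 = 3
495 = 17·29 + 2   →  a_3 = 17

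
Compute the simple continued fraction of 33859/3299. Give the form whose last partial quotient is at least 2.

33859 = 10*3299 + 869
3299 = 3*869 + 692
869 = 1*692 + 177
692 = 3*177 + 161
177 = 1*161 + 16
161 = 10*16 + 1
16 = 16*1 + 0  (stop)
So 33859/3299 = [10; 3, 1, 3, 1, 10, 16].

[10; 3, 1, 3, 1, 10, 16]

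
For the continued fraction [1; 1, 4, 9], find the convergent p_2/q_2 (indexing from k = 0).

9/5

Using pₖ = aₖpₖ₋₁ + pₖ₋₂, qₖ = aₖqₖ₋₁ + qₖ₋₂ (with p₋₁=1, p₋₂=0, q₋₁=0, q₋₂=1):
  k=0: a=1, p=1, q=1
  k=1: a=1, p=2, q=1
  k=2: a=4, p=9, q=5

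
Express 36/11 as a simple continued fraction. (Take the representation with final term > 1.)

[3; 3, 1, 2]

36 = 3×11 + 3
11 = 3×3 + 2
3 = 1×2 + 1
2 = 2×1 + 0  (stop)
So 36/11 = [3; 3, 1, 2].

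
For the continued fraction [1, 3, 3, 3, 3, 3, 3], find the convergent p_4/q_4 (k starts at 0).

142/109

Using pₖ = aₖpₖ₋₁ + pₖ₋₂, qₖ = aₖqₖ₋₁ + qₖ₋₂ (with p₋₁=1, p₋₂=0, q₋₁=0, q₋₂=1):
  k=0: a=1, p=1, q=1
  k=1: a=3, p=4, q=3
  k=2: a=3, p=13, q=10
  k=3: a=3, p=43, q=33
  k=4: a=3, p=142, q=109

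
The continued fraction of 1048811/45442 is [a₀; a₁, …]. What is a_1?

12

1048811 = 23·45442 + 3645   →  a_0 = 23
45442 = 12·3645 + 1702   →  a_1 = 12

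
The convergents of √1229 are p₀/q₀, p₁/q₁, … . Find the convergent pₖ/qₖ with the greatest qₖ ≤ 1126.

21490/613

√1229 = [35; 17, 1, 1, 17, 70, …] (period length 5).
Convergents:
  p_0/q_0 = 35/1
  p_1/q_1 = 596/17
  p_2/q_2 = 631/18
  p_3/q_3 = 1227/35
  p_4/q_4 = 21490/613
  p_5/q_5 = 1505527/42945
q_4 = 613 ≤ 1126 < 42945 = q_5, so the answer is 21490/613.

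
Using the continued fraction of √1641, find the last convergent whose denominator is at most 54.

√1641 = [40; 1, 1, 26, 1, 1, 80, …] (period length 6).
Convergents:
  p_0/q_0 = 40/1
  p_1/q_1 = 41/1
  p_2/q_2 = 81/2
  p_3/q_3 = 2147/53
  p_4/q_4 = 2228/55
q_3 = 53 ≤ 54 < 55 = q_4, so the answer is 2147/53.

2147/53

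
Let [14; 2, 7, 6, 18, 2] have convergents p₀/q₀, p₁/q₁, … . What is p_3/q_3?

1331/92

Using pₖ = aₖpₖ₋₁ + pₖ₋₂, qₖ = aₖqₖ₋₁ + qₖ₋₂ (with p₋₁=1, p₋₂=0, q₋₁=0, q₋₂=1):
  k=0: a=14, p=14, q=1
  k=1: a=2, p=29, q=2
  k=2: a=7, p=217, q=15
  k=3: a=6, p=1331, q=92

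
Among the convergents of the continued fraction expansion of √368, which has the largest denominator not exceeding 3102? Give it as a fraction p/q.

√368 = [19; 5, 2, 5, 38, …] (period length 4).
Convergents:
  p_0/q_0 = 19/1
  p_1/q_1 = 96/5
  p_2/q_2 = 211/11
  p_3/q_3 = 1151/60
  p_4/q_4 = 43949/2291
  p_5/q_5 = 220896/11515
q_4 = 2291 ≤ 3102 < 11515 = q_5, so the answer is 43949/2291.

43949/2291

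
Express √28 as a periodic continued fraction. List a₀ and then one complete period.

[5; 3, 2, 3, 10]

a₀ = ⌊√28⌋ = 5.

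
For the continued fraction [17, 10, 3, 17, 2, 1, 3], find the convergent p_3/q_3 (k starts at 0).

Using pₖ = aₖpₖ₋₁ + pₖ₋₂, qₖ = aₖqₖ₋₁ + qₖ₋₂ (with p₋₁=1, p₋₂=0, q₋₁=0, q₋₂=1):
  k=0: a=17, p=17, q=1
  k=1: a=10, p=171, q=10
  k=2: a=3, p=530, q=31
  k=3: a=17, p=9181, q=537

9181/537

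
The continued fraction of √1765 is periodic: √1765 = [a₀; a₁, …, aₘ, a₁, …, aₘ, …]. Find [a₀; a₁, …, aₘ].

a₀ = ⌊√1765⌋ = 42.
With m₀=0, d₀=1 and mₖ₊₁ = dₖaₖ − mₖ, dₖ₊₁ = (n − mₖ₊₁²)/dₖ, aₖ₊₁ = ⌊(a₀+mₖ₊₁)/dₖ₊₁⌋:
  k=1: m=42, d=1, a=84
d=1 and a=2a₀=84 at k=1, so the next step gives (m, d) = (42, 1) again — its k=1 value — and the period has length 1.

[42; 84]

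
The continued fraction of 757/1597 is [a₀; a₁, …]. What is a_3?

757 = 0·1597 + 757   →  a_0 = 0
1597 = 2·757 + 83   →  a_1 = 2
757 = 9·83 + 10   →  a_2 = 9
83 = 8·10 + 3   →  a_3 = 8

8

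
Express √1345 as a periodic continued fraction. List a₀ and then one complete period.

[36; 1, 2, 14, 2, 1, 72]

a₀ = ⌊√1345⌋ = 36.
With m₀=0, d₀=1 and mₖ₊₁ = dₖaₖ − mₖ, dₖ₊₁ = (n − mₖ₊₁²)/dₖ, aₖ₊₁ = ⌊(a₀+mₖ₊₁)/dₖ₊₁⌋:
  k=1: m=36, d=49, a=1
  k=2: m=13, d=24, a=2
  k=3: m=35, d=5, a=14
  k=4: m=35, d=24, a=2
  k=5: m=13, d=49, a=1
  k=6: m=36, d=1, a=72
d=1 and a=2a₀=72 at k=6, so the next step gives (m, d) = (36, 49) again — its k=1 value — and the period has length 6.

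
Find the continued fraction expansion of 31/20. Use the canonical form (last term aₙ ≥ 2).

[1; 1, 1, 4, 2]

31 = 1×20 + 11
20 = 1×11 + 9
11 = 1×9 + 2
9 = 4×2 + 1
2 = 2×1 + 0  (stop)
So 31/20 = [1; 1, 1, 4, 2].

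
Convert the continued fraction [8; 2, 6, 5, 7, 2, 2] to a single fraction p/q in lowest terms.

21529/2544

Using pₖ = aₖpₖ₋₁ + pₖ₋₂ and qₖ = aₖqₖ₋₁ + qₖ₋₂:
  k=0: a=8, p=8, q=1
  k=1: a=2, p=17, q=2
  k=2: a=6, p=110, q=13
  k=3: a=5, p=567, q=67
  k=4: a=7, p=4079, q=482
  k=5: a=2, p=8725, q=1031
  k=6: a=2, p=21529, q=2544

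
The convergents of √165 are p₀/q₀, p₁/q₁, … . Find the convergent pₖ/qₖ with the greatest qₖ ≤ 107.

√165 = [12; 1, 5, 2, 5, 1, 24, …] (period length 6).
Convergents:
  p_0/q_0 = 12/1
  p_1/q_1 = 13/1
  p_2/q_2 = 77/6
  p_3/q_3 = 167/13
  p_4/q_4 = 912/71
  p_5/q_5 = 1079/84
  p_6/q_6 = 26808/2087
q_5 = 84 ≤ 107 < 2087 = q_6, so the answer is 1079/84.

1079/84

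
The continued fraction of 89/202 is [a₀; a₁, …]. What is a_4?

2

89 = 0·202 + 89   →  a_0 = 0
202 = 2·89 + 24   →  a_1 = 2
89 = 3·24 + 17   →  a_2 = 3
24 = 1·17 + 7   →  a_3 = 1
17 = 2·7 + 3   →  a_4 = 2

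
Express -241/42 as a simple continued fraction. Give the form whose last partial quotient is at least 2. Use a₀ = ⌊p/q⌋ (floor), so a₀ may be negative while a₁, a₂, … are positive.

[-6; 3, 1, 4, 2]

-241 = -6×42 + 11
42 = 3×11 + 9
11 = 1×9 + 2
9 = 4×2 + 1
2 = 2×1 + 0  (stop)
So -241/42 = [-6; 3, 1, 4, 2].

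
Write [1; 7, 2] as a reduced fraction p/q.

Using pₖ = aₖpₖ₋₁ + pₖ₋₂ and qₖ = aₖqₖ₋₁ + qₖ₋₂:
  k=0: a=1, p=1, q=1
  k=1: a=7, p=8, q=7
  k=2: a=2, p=17, q=15

17/15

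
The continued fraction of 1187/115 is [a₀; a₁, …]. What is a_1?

3

1187 = 10·115 + 37   →  a_0 = 10
115 = 3·37 + 4   →  a_1 = 3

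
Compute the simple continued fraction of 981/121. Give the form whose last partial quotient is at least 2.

[8; 9, 3, 4]

981 = 8·121 + 13
121 = 9·13 + 4
13 = 3·4 + 1
4 = 4·1 + 0  (stop)
So 981/121 = [8; 9, 3, 4].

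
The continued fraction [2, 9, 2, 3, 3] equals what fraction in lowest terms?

Using pₖ = aₖpₖ₋₁ + pₖ₋₂ and qₖ = aₖqₖ₋₁ + qₖ₋₂:
  k=0: a=2, p=2, q=1
  k=1: a=9, p=19, q=9
  k=2: a=2, p=40, q=19
  k=3: a=3, p=139, q=66
  k=4: a=3, p=457, q=217

457/217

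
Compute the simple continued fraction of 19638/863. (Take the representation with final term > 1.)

[22; 1, 3, 11, 9, 2]

19638 = 22·863 + 652
863 = 1·652 + 211
652 = 3·211 + 19
211 = 11·19 + 2
19 = 9·2 + 1
2 = 2·1 + 0  (stop)
So 19638/863 = [22; 1, 3, 11, 9, 2].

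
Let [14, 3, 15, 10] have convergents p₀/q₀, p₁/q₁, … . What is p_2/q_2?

659/46

Using pₖ = aₖpₖ₋₁ + pₖ₋₂, qₖ = aₖqₖ₋₁ + qₖ₋₂ (with p₋₁=1, p₋₂=0, q₋₁=0, q₋₂=1):
  k=0: a=14, p=14, q=1
  k=1: a=3, p=43, q=3
  k=2: a=15, p=659, q=46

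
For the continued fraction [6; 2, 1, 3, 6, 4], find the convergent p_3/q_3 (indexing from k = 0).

70/11

Using pₖ = aₖpₖ₋₁ + pₖ₋₂, qₖ = aₖqₖ₋₁ + qₖ₋₂ (with p₋₁=1, p₋₂=0, q₋₁=0, q₋₂=1):
  k=0: a=6, p=6, q=1
  k=1: a=2, p=13, q=2
  k=2: a=1, p=19, q=3
  k=3: a=3, p=70, q=11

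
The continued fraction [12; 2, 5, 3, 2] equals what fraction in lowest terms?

1009/81

Fold from the inside: start with 2/1.
  3 + 1/2 = 7/2
  5 + 2/7 = 37/7
  2 + 7/37 = 81/37
  12 + 37/81 = 1009/81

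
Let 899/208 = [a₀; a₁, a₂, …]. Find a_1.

3

899 = 4·208 + 67   →  a_0 = 4
208 = 3·67 + 7   →  a_1 = 3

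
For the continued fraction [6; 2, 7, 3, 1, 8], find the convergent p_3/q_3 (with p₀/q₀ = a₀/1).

Using pₖ = aₖpₖ₋₁ + pₖ₋₂, qₖ = aₖqₖ₋₁ + qₖ₋₂ (with p₋₁=1, p₋₂=0, q₋₁=0, q₋₂=1):
  k=0: a=6, p=6, q=1
  k=1: a=2, p=13, q=2
  k=2: a=7, p=97, q=15
  k=3: a=3, p=304, q=47

304/47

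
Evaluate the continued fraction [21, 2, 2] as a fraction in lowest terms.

107/5

Fold from the inside: start with 2/1.
  2 + 1/2 = 5/2
  21 + 2/5 = 107/5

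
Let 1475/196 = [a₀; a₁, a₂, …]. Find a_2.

1475 = 7·196 + 103   →  a_0 = 7
196 = 1·103 + 93   →  a_1 = 1
103 = 1·93 + 10   →  a_2 = 1

1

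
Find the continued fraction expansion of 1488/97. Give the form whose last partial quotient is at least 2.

1488 = 15*97 + 33
97 = 2*33 + 31
33 = 1*31 + 2
31 = 15*2 + 1
2 = 2*1 + 0  (stop)
So 1488/97 = [15; 2, 1, 15, 2].

[15; 2, 1, 15, 2]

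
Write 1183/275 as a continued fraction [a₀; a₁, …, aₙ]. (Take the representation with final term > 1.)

[4; 3, 3, 5, 5]

1183 = 4*275 + 83
275 = 3*83 + 26
83 = 3*26 + 5
26 = 5*5 + 1
5 = 5*1 + 0  (stop)
So 1183/275 = [4; 3, 3, 5, 5].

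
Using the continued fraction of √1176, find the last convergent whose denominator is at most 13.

240/7

√1176 = [34; 3, 2, 2, 2, 3, 68, …] (period length 6).
Convergents:
  p_0/q_0 = 34/1
  p_1/q_1 = 103/3
  p_2/q_2 = 240/7
  p_3/q_3 = 583/17
q_2 = 7 ≤ 13 < 17 = q_3, so the answer is 240/7.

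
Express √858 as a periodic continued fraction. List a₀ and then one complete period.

[29; 3, 2, 3, 58]

a₀ = ⌊√858⌋ = 29.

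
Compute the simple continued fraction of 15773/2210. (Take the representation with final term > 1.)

15773 = 7·2210 + 303
2210 = 7·303 + 89
303 = 3·89 + 36
89 = 2·36 + 17
36 = 2·17 + 2
17 = 8·2 + 1
2 = 2·1 + 0  (stop)
So 15773/2210 = [7; 7, 3, 2, 2, 8, 2].

[7; 7, 3, 2, 2, 8, 2]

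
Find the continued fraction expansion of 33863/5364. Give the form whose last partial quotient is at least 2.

[6; 3, 5, 7, 2, 3, 6]

33863 = 6·5364 + 1679
5364 = 3·1679 + 327
1679 = 5·327 + 44
327 = 7·44 + 19
44 = 2·19 + 6
19 = 3·6 + 1
6 = 6·1 + 0  (stop)
So 33863/5364 = [6; 3, 5, 7, 2, 3, 6].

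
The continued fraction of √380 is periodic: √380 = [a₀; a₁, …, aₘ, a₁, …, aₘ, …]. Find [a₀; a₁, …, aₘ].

[19; 2, 38]

a₀ = ⌊√380⌋ = 19.
With m₀=0, d₀=1 and mₖ₊₁ = dₖaₖ − mₖ, dₖ₊₁ = (n − mₖ₊₁²)/dₖ, aₖ₊₁ = ⌊(a₀+mₖ₊₁)/dₖ₊₁⌋:
  k=1: m=19, d=19, a=2
  k=2: m=19, d=1, a=38
d=1 and a=2a₀=38 at k=2, so the next step gives (m, d) = (19, 19) again — its k=1 value — and the period has length 2.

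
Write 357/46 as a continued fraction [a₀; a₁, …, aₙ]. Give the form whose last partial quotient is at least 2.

357 = 7×46 + 35
46 = 1×35 + 11
35 = 3×11 + 2
11 = 5×2 + 1
2 = 2×1 + 0  (stop)
So 357/46 = [7; 1, 3, 5, 2].

[7; 1, 3, 5, 2]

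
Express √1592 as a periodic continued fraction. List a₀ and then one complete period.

a₀ = ⌊√1592⌋ = 39.

[39; 1, 8, 1, 78]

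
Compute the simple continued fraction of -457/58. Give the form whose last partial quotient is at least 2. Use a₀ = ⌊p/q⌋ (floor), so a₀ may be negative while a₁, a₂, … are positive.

-457 = -8·58 + 7
58 = 8·7 + 2
7 = 3·2 + 1
2 = 2·1 + 0  (stop)
So -457/58 = [-8; 8, 3, 2].

[-8; 8, 3, 2]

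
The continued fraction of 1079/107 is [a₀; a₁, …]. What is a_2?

1079 = 10·107 + 9   →  a_0 = 10
107 = 11·9 + 8   →  a_1 = 11
9 = 1·8 + 1   →  a_2 = 1

1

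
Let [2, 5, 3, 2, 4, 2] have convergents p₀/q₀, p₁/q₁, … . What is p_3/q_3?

Using pₖ = aₖpₖ₋₁ + pₖ₋₂, qₖ = aₖqₖ₋₁ + qₖ₋₂ (with p₋₁=1, p₋₂=0, q₋₁=0, q₋₂=1):
  k=0: a=2, p=2, q=1
  k=1: a=5, p=11, q=5
  k=2: a=3, p=35, q=16
  k=3: a=2, p=81, q=37

81/37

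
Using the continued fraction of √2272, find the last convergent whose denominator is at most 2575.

√2272 = [47; 1, 1, 1, 94, …] (period length 4).
Convergents:
  p_0/q_0 = 47/1
  p_1/q_1 = 48/1
  p_2/q_2 = 95/2
  p_3/q_3 = 143/3
  p_4/q_4 = 13537/284
  p_5/q_5 = 13680/287
  p_6/q_6 = 27217/571
  p_7/q_7 = 40897/858
  p_8/q_8 = 3871535/81223
q_7 = 858 ≤ 2575 < 81223 = q_8, so the answer is 40897/858.

40897/858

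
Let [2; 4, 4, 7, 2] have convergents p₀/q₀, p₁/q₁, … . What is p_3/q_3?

275/123

Using pₖ = aₖpₖ₋₁ + pₖ₋₂, qₖ = aₖqₖ₋₁ + qₖ₋₂ (with p₋₁=1, p₋₂=0, q₋₁=0, q₋₂=1):
  k=0: a=2, p=2, q=1
  k=1: a=4, p=9, q=4
  k=2: a=4, p=38, q=17
  k=3: a=7, p=275, q=123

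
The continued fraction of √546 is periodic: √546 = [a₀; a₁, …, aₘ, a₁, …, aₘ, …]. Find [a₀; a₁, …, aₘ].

[23; 2, 1, 2, 1, 2, 46]

a₀ = ⌊√546⌋ = 23.
With m₀=0, d₀=1 and mₖ₊₁ = dₖaₖ − mₖ, dₖ₊₁ = (n − mₖ₊₁²)/dₖ, aₖ₊₁ = ⌊(a₀+mₖ₊₁)/dₖ₊₁⌋:
  k=1: m=23, d=17, a=2
  k=2: m=11, d=25, a=1
  k=3: m=14, d=14, a=2
  k=4: m=14, d=25, a=1
  k=5: m=11, d=17, a=2
  k=6: m=23, d=1, a=46
d=1 and a=2a₀=46 at k=6, so the next step gives (m, d) = (23, 17) again — its k=1 value — and the period has length 6.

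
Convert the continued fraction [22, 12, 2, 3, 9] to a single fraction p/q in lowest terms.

Fold from the inside: start with 9/1.
  3 + 1/9 = 28/9
  2 + 9/28 = 65/28
  12 + 28/65 = 808/65
  22 + 65/808 = 17841/808

17841/808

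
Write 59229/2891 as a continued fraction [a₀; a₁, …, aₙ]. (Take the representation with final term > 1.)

59229 = 20×2891 + 1409
2891 = 2×1409 + 73
1409 = 19×73 + 22
73 = 3×22 + 7
22 = 3×7 + 1
7 = 7×1 + 0  (stop)
So 59229/2891 = [20; 2, 19, 3, 3, 7].

[20; 2, 19, 3, 3, 7]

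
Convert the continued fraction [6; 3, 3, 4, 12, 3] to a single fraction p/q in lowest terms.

Using pₖ = aₖpₖ₋₁ + pₖ₋₂ and qₖ = aₖqₖ₋₁ + qₖ₋₂:
  k=0: a=6, p=6, q=1
  k=1: a=3, p=19, q=3
  k=2: a=3, p=63, q=10
  k=3: a=4, p=271, q=43
  k=4: a=12, p=3315, q=526
  k=5: a=3, p=10216, q=1621

10216/1621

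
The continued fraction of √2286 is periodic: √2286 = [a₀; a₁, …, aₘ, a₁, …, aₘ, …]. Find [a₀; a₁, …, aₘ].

[47; 1, 4, 3, 10, 3, 4, 1, 94]

a₀ = ⌊√2286⌋ = 47.
With m₀=0, d₀=1 and mₖ₊₁ = dₖaₖ − mₖ, dₖ₊₁ = (n − mₖ₊₁²)/dₖ, aₖ₊₁ = ⌊(a₀+mₖ₊₁)/dₖ₊₁⌋:
  k=1: m=47, d=77, a=1
  k=2: m=30, d=18, a=4
  k=3: m=42, d=29, a=3
  k=4: m=45, d=9, a=10
  k=5: m=45, d=29, a=3
  k=6: m=42, d=18, a=4
  k=7: m=30, d=77, a=1
  k=8: m=47, d=1, a=94
d=1 and a=2a₀=94 at k=8, so the next step gives (m, d) = (47, 77) again — its k=1 value — and the period has length 8.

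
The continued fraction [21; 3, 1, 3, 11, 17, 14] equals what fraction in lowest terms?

Fold from the inside: start with 14/1.
  17 + 1/14 = 239/14
  11 + 14/239 = 2643/239
  3 + 239/2643 = 8168/2643
  1 + 2643/8168 = 10811/8168
  3 + 8168/10811 = 40601/10811
  21 + 10811/40601 = 863432/40601

863432/40601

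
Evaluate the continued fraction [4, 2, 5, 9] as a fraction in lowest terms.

450/101

Using pₖ = aₖpₖ₋₁ + pₖ₋₂ and qₖ = aₖqₖ₋₁ + qₖ₋₂:
  k=0: a=4, p=4, q=1
  k=1: a=2, p=9, q=2
  k=2: a=5, p=49, q=11
  k=3: a=9, p=450, q=101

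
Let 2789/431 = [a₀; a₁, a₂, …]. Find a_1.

2

2789 = 6·431 + 203   →  a_0 = 6
431 = 2·203 + 25   →  a_1 = 2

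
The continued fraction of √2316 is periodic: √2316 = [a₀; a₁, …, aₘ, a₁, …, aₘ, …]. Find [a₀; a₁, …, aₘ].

a₀ = ⌊√2316⌋ = 48.
With m₀=0, d₀=1 and mₖ₊₁ = dₖaₖ − mₖ, dₖ₊₁ = (n − mₖ₊₁²)/dₖ, aₖ₊₁ = ⌊(a₀+mₖ₊₁)/dₖ₊₁⌋:
  k=1: m=48, d=12, a=8
  k=2: m=48, d=1, a=96
d=1 and a=2a₀=96 at k=2, so the next step gives (m, d) = (48, 12) again — its k=1 value — and the period has length 2.

[48; 8, 96]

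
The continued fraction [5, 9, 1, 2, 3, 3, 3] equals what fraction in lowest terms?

Fold from the inside: start with 3/1.
  3 + 1/3 = 10/3
  3 + 3/10 = 33/10
  2 + 10/33 = 76/33
  1 + 33/76 = 109/76
  9 + 76/109 = 1057/109
  5 + 109/1057 = 5394/1057

5394/1057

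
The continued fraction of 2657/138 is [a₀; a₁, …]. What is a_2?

1

2657 = 19·138 + 35   →  a_0 = 19
138 = 3·35 + 33   →  a_1 = 3
35 = 1·33 + 2   →  a_2 = 1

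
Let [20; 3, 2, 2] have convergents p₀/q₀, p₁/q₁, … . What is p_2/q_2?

Using pₖ = aₖpₖ₋₁ + pₖ₋₂, qₖ = aₖqₖ₋₁ + qₖ₋₂ (with p₋₁=1, p₋₂=0, q₋₁=0, q₋₂=1):
  k=0: a=20, p=20, q=1
  k=1: a=3, p=61, q=3
  k=2: a=2, p=142, q=7

142/7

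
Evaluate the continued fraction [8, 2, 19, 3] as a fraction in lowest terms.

Fold from the inside: start with 3/1.
  19 + 1/3 = 58/3
  2 + 3/58 = 119/58
  8 + 58/119 = 1010/119

1010/119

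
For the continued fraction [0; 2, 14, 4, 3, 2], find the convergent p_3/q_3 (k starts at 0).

Using pₖ = aₖpₖ₋₁ + pₖ₋₂, qₖ = aₖqₖ₋₁ + qₖ₋₂ (with p₋₁=1, p₋₂=0, q₋₁=0, q₋₂=1):
  k=0: a=0, p=0, q=1
  k=1: a=2, p=1, q=2
  k=2: a=14, p=14, q=29
  k=3: a=4, p=57, q=118

57/118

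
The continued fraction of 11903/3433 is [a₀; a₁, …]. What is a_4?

1

11903 = 3·3433 + 1604   →  a_0 = 3
3433 = 2·1604 + 225   →  a_1 = 2
1604 = 7·225 + 29   →  a_2 = 7
225 = 7·29 + 22   →  a_3 = 7
29 = 1·22 + 7   →  a_4 = 1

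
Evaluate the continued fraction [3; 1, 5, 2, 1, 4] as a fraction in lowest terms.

Using pₖ = aₖpₖ₋₁ + pₖ₋₂ and qₖ = aₖqₖ₋₁ + qₖ₋₂:
  k=0: a=3, p=3, q=1
  k=1: a=1, p=4, q=1
  k=2: a=5, p=23, q=6
  k=3: a=2, p=50, q=13
  k=4: a=1, p=73, q=19
  k=5: a=4, p=342, q=89

342/89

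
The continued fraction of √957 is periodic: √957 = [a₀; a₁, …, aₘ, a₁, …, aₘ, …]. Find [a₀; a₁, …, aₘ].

[30; 1, 14, 2, 14, 1, 60]

a₀ = ⌊√957⌋ = 30.
With m₀=0, d₀=1 and mₖ₊₁ = dₖaₖ − mₖ, dₖ₊₁ = (n − mₖ₊₁²)/dₖ, aₖ₊₁ = ⌊(a₀+mₖ₊₁)/dₖ₊₁⌋:
  k=1: m=30, d=57, a=1
  k=2: m=27, d=4, a=14
  k=3: m=29, d=29, a=2
  k=4: m=29, d=4, a=14
  k=5: m=27, d=57, a=1
  k=6: m=30, d=1, a=60
d=1 and a=2a₀=60 at k=6, so the next step gives (m, d) = (30, 57) again — its k=1 value — and the period has length 6.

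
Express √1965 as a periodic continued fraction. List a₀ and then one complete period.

a₀ = ⌊√1965⌋ = 44.
With m₀=0, d₀=1 and mₖ₊₁ = dₖaₖ − mₖ, dₖ₊₁ = (n − mₖ₊₁²)/dₖ, aₖ₊₁ = ⌊(a₀+mₖ₊₁)/dₖ₊₁⌋:
  k=1: m=44, d=29, a=3
  k=2: m=43, d=4, a=21
  k=3: m=41, d=71, a=1
  k=4: m=30, d=15, a=4
  k=5: m=30, d=71, a=1
  k=6: m=41, d=4, a=21
  k=7: m=43, d=29, a=3
  k=8: m=44, d=1, a=88
d=1 and a=2a₀=88 at k=8, so the next step gives (m, d) = (44, 29) again — its k=1 value — and the period has length 8.

[44; 3, 21, 1, 4, 1, 21, 3, 88]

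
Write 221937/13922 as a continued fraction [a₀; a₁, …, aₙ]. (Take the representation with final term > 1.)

[15; 1, 16, 12, 6, 11]

221937 = 15·13922 + 13107
13922 = 1·13107 + 815
13107 = 16·815 + 67
815 = 12·67 + 11
67 = 6·11 + 1
11 = 11·1 + 0  (stop)
So 221937/13922 = [15; 1, 16, 12, 6, 11].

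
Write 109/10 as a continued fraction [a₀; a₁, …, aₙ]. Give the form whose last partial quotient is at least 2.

[10; 1, 9]

109 = 10*10 + 9
10 = 1*9 + 1
9 = 9*1 + 0  (stop)
So 109/10 = [10; 1, 9].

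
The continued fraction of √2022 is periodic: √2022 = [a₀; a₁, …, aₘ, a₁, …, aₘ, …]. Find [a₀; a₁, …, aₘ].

a₀ = ⌊√2022⌋ = 44.
With m₀=0, d₀=1 and mₖ₊₁ = dₖaₖ − mₖ, dₖ₊₁ = (n − mₖ₊₁²)/dₖ, aₖ₊₁ = ⌊(a₀+mₖ₊₁)/dₖ₊₁⌋:
  k=1: m=44, d=86, a=1
  k=2: m=42, d=3, a=28
  k=3: m=42, d=86, a=1
  k=4: m=44, d=1, a=88
d=1 and a=2a₀=88 at k=4, so the next step gives (m, d) = (44, 86) again — its k=1 value — and the period has length 4.

[44; 1, 28, 1, 88]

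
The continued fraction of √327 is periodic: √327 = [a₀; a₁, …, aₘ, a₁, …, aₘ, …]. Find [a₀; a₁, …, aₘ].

[18; 12, 36]

a₀ = ⌊√327⌋ = 18.
With m₀=0, d₀=1 and mₖ₊₁ = dₖaₖ − mₖ, dₖ₊₁ = (n − mₖ₊₁²)/dₖ, aₖ₊₁ = ⌊(a₀+mₖ₊₁)/dₖ₊₁⌋:
  k=1: m=18, d=3, a=12
  k=2: m=18, d=1, a=36
d=1 and a=2a₀=36 at k=2, so the next step gives (m, d) = (18, 3) again — its k=1 value — and the period has length 2.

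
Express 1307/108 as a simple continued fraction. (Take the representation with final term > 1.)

[12; 9, 1, 4, 2]

1307 = 12×108 + 11
108 = 9×11 + 9
11 = 1×9 + 2
9 = 4×2 + 1
2 = 2×1 + 0  (stop)
So 1307/108 = [12; 9, 1, 4, 2].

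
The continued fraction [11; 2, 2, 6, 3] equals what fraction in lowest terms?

1152/101

Fold from the inside: start with 3/1.
  6 + 1/3 = 19/3
  2 + 3/19 = 41/19
  2 + 19/41 = 101/41
  11 + 41/101 = 1152/101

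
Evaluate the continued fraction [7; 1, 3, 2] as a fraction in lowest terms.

70/9

Using pₖ = aₖpₖ₋₁ + pₖ₋₂ and qₖ = aₖqₖ₋₁ + qₖ₋₂:
  k=0: a=7, p=7, q=1
  k=1: a=1, p=8, q=1
  k=2: a=3, p=31, q=4
  k=3: a=2, p=70, q=9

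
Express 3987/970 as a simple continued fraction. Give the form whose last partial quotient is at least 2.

[4; 9, 15, 3, 2]

3987 = 4×970 + 107
970 = 9×107 + 7
107 = 15×7 + 2
7 = 3×2 + 1
2 = 2×1 + 0  (stop)
So 3987/970 = [4; 9, 15, 3, 2].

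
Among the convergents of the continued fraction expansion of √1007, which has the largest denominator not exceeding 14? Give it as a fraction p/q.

349/11

√1007 = [31; 1, 2, 1, 2, 1, 62, …] (period length 6).
Convergents:
  p_0/q_0 = 31/1
  p_1/q_1 = 32/1
  p_2/q_2 = 95/3
  p_3/q_3 = 127/4
  p_4/q_4 = 349/11
  p_5/q_5 = 476/15
q_4 = 11 ≤ 14 < 15 = q_5, so the answer is 349/11.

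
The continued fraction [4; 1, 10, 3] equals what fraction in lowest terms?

Fold from the inside: start with 3/1.
  10 + 1/3 = 31/3
  1 + 3/31 = 34/31
  4 + 31/34 = 167/34

167/34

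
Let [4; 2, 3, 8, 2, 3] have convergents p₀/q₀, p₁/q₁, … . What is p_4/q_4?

545/123

Using pₖ = aₖpₖ₋₁ + pₖ₋₂, qₖ = aₖqₖ₋₁ + qₖ₋₂ (with p₋₁=1, p₋₂=0, q₋₁=0, q₋₂=1):
  k=0: a=4, p=4, q=1
  k=1: a=2, p=9, q=2
  k=2: a=3, p=31, q=7
  k=3: a=8, p=257, q=58
  k=4: a=2, p=545, q=123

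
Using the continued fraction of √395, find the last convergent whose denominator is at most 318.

6181/311

√395 = [19; 1, 6, 1, 38, …] (period length 4).
Convergents:
  p_0/q_0 = 19/1
  p_1/q_1 = 20/1
  p_2/q_2 = 139/7
  p_3/q_3 = 159/8
  p_4/q_4 = 6181/311
  p_5/q_5 = 6340/319
q_4 = 311 ≤ 318 < 319 = q_5, so the answer is 6181/311.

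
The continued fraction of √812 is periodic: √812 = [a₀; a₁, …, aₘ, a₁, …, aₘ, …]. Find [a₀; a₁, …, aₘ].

a₀ = ⌊√812⌋ = 28.

[28; 2, 56]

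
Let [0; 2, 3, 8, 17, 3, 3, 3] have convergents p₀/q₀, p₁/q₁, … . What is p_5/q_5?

Using pₖ = aₖpₖ₋₁ + pₖ₋₂, qₖ = aₖqₖ₋₁ + qₖ₋₂ (with p₋₁=1, p₋₂=0, q₋₁=0, q₋₂=1):
  k=0: a=0, p=0, q=1
  k=1: a=2, p=1, q=2
  k=2: a=3, p=3, q=7
  k=3: a=8, p=25, q=58
  k=4: a=17, p=428, q=993
  k=5: a=3, p=1309, q=3037

1309/3037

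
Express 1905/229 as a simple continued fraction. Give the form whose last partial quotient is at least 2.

[8; 3, 7, 3, 3]

1905 = 8*229 + 73
229 = 3*73 + 10
73 = 7*10 + 3
10 = 3*3 + 1
3 = 3*1 + 0  (stop)
So 1905/229 = [8; 3, 7, 3, 3].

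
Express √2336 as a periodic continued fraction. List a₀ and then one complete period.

[48; 3, 96]

a₀ = ⌊√2336⌋ = 48.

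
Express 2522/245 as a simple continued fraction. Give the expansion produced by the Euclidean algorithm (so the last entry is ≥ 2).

2522 = 10*245 + 72
245 = 3*72 + 29
72 = 2*29 + 14
29 = 2*14 + 1
14 = 14*1 + 0  (stop)
So 2522/245 = [10; 3, 2, 2, 14].

[10; 3, 2, 2, 14]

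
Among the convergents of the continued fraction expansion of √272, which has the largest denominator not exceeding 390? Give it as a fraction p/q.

2177/132

√272 = [16; 2, 32, …] (period length 2).
Convergents:
  p_0/q_0 = 16/1
  p_1/q_1 = 33/2
  p_2/q_2 = 1072/65
  p_3/q_3 = 2177/132
  p_4/q_4 = 70736/4289
q_3 = 132 ≤ 390 < 4289 = q_4, so the answer is 2177/132.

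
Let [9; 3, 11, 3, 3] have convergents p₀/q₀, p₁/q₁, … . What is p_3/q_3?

979/105

Using pₖ = aₖpₖ₋₁ + pₖ₋₂, qₖ = aₖqₖ₋₁ + qₖ₋₂ (with p₋₁=1, p₋₂=0, q₋₁=0, q₋₂=1):
  k=0: a=9, p=9, q=1
  k=1: a=3, p=28, q=3
  k=2: a=11, p=317, q=34
  k=3: a=3, p=979, q=105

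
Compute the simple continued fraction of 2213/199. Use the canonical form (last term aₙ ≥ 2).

[11; 8, 3, 2, 3]

2213 = 11×199 + 24
199 = 8×24 + 7
24 = 3×7 + 3
7 = 2×3 + 1
3 = 3×1 + 0  (stop)
So 2213/199 = [11; 8, 3, 2, 3].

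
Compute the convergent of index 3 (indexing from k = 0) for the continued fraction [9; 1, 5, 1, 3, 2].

Using pₖ = aₖpₖ₋₁ + pₖ₋₂, qₖ = aₖqₖ₋₁ + qₖ₋₂ (with p₋₁=1, p₋₂=0, q₋₁=0, q₋₂=1):
  k=0: a=9, p=9, q=1
  k=1: a=1, p=10, q=1
  k=2: a=5, p=59, q=6
  k=3: a=1, p=69, q=7

69/7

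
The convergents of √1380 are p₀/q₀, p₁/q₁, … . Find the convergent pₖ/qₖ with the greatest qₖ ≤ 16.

√1380 = [37; 6, 1, 2, 1, 6, 74, …] (period length 6).
Convergents:
  p_0/q_0 = 37/1
  p_1/q_1 = 223/6
  p_2/q_2 = 260/7
  p_3/q_3 = 743/20
q_2 = 7 ≤ 16 < 20 = q_3, so the answer is 260/7.

260/7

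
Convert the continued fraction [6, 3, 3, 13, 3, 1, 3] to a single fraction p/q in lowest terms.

12822/2035

Using pₖ = aₖpₖ₋₁ + pₖ₋₂ and qₖ = aₖqₖ₋₁ + qₖ₋₂:
  k=0: a=6, p=6, q=1
  k=1: a=3, p=19, q=3
  k=2: a=3, p=63, q=10
  k=3: a=13, p=838, q=133
  k=4: a=3, p=2577, q=409
  k=5: a=1, p=3415, q=542
  k=6: a=3, p=12822, q=2035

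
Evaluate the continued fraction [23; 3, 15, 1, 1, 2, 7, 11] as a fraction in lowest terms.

Fold from the inside: start with 11/1.
  7 + 1/11 = 78/11
  2 + 11/78 = 167/78
  1 + 78/167 = 245/167
  1 + 167/245 = 412/245
  15 + 245/412 = 6425/412
  3 + 412/6425 = 19687/6425
  23 + 6425/19687 = 459226/19687

459226/19687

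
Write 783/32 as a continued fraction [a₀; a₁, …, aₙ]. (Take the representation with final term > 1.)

[24; 2, 7, 2]

783 = 24·32 + 15
32 = 2·15 + 2
15 = 7·2 + 1
2 = 2·1 + 0  (stop)
So 783/32 = [24; 2, 7, 2].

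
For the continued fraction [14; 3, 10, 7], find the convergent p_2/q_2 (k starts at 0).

Using pₖ = aₖpₖ₋₁ + pₖ₋₂, qₖ = aₖqₖ₋₁ + qₖ₋₂ (with p₋₁=1, p₋₂=0, q₋₁=0, q₋₂=1):
  k=0: a=14, p=14, q=1
  k=1: a=3, p=43, q=3
  k=2: a=10, p=444, q=31

444/31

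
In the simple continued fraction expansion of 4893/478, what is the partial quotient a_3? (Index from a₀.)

4893 = 10·478 + 113   →  a_0 = 10
478 = 4·113 + 26   →  a_1 = 4
113 = 4·26 + 9   →  a_2 = 4
26 = 2·9 + 8   →  a_3 = 2

2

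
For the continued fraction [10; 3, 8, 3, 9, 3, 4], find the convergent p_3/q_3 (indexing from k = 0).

805/78

Using pₖ = aₖpₖ₋₁ + pₖ₋₂, qₖ = aₖqₖ₋₁ + qₖ₋₂ (with p₋₁=1, p₋₂=0, q₋₁=0, q₋₂=1):
  k=0: a=10, p=10, q=1
  k=1: a=3, p=31, q=3
  k=2: a=8, p=258, q=25
  k=3: a=3, p=805, q=78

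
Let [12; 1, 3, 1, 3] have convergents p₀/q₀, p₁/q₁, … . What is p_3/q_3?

64/5

Using pₖ = aₖpₖ₋₁ + pₖ₋₂, qₖ = aₖqₖ₋₁ + qₖ₋₂ (with p₋₁=1, p₋₂=0, q₋₁=0, q₋₂=1):
  k=0: a=12, p=12, q=1
  k=1: a=1, p=13, q=1
  k=2: a=3, p=51, q=4
  k=3: a=1, p=64, q=5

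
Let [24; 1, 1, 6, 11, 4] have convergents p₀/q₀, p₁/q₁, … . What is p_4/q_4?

3558/145

Using pₖ = aₖpₖ₋₁ + pₖ₋₂, qₖ = aₖqₖ₋₁ + qₖ₋₂ (with p₋₁=1, p₋₂=0, q₋₁=0, q₋₂=1):
  k=0: a=24, p=24, q=1
  k=1: a=1, p=25, q=1
  k=2: a=1, p=49, q=2
  k=3: a=6, p=319, q=13
  k=4: a=11, p=3558, q=145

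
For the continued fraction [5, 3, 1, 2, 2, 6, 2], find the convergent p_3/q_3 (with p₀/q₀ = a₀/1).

58/11

Using pₖ = aₖpₖ₋₁ + pₖ₋₂, qₖ = aₖqₖ₋₁ + qₖ₋₂ (with p₋₁=1, p₋₂=0, q₋₁=0, q₋₂=1):
  k=0: a=5, p=5, q=1
  k=1: a=3, p=16, q=3
  k=2: a=1, p=21, q=4
  k=3: a=2, p=58, q=11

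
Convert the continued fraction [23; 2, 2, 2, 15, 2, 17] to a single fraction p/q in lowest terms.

156397/6679

Using pₖ = aₖpₖ₋₁ + pₖ₋₂ and qₖ = aₖqₖ₋₁ + qₖ₋₂:
  k=0: a=23, p=23, q=1
  k=1: a=2, p=47, q=2
  k=2: a=2, p=117, q=5
  k=3: a=2, p=281, q=12
  k=4: a=15, p=4332, q=185
  k=5: a=2, p=8945, q=382
  k=6: a=17, p=156397, q=6679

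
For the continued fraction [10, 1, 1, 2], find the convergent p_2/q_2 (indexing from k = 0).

21/2

Using pₖ = aₖpₖ₋₁ + pₖ₋₂, qₖ = aₖqₖ₋₁ + qₖ₋₂ (with p₋₁=1, p₋₂=0, q₋₁=0, q₋₂=1):
  k=0: a=10, p=10, q=1
  k=1: a=1, p=11, q=1
  k=2: a=1, p=21, q=2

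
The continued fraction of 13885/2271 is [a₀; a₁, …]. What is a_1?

8

13885 = 6·2271 + 259   →  a_0 = 6
2271 = 8·259 + 199   →  a_1 = 8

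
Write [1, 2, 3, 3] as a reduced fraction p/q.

Using pₖ = aₖpₖ₋₁ + pₖ₋₂ and qₖ = aₖqₖ₋₁ + qₖ₋₂:
  k=0: a=1, p=1, q=1
  k=1: a=2, p=3, q=2
  k=2: a=3, p=10, q=7
  k=3: a=3, p=33, q=23

33/23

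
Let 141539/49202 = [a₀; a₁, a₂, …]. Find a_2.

7

141539 = 2·49202 + 43135   →  a_0 = 2
49202 = 1·43135 + 6067   →  a_1 = 1
43135 = 7·6067 + 666   →  a_2 = 7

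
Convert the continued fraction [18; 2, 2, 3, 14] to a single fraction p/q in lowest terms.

4474/243

Fold from the inside: start with 14/1.
  3 + 1/14 = 43/14
  2 + 14/43 = 100/43
  2 + 43/100 = 243/100
  18 + 100/243 = 4474/243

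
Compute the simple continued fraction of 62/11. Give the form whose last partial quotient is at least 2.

[5; 1, 1, 1, 3]

62 = 5·11 + 7
11 = 1·7 + 4
7 = 1·4 + 3
4 = 1·3 + 1
3 = 3·1 + 0  (stop)
So 62/11 = [5; 1, 1, 1, 3].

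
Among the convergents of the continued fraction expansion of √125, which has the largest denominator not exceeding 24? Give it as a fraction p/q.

123/11

√125 = [11; 5, 1, 1, 5, 22, …] (period length 5).
Convergents:
  p_0/q_0 = 11/1
  p_1/q_1 = 56/5
  p_2/q_2 = 67/6
  p_3/q_3 = 123/11
  p_4/q_4 = 682/61
q_3 = 11 ≤ 24 < 61 = q_4, so the answer is 123/11.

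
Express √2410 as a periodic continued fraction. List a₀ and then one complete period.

[49; 10, 1, 8, 1, 10, 98]

a₀ = ⌊√2410⌋ = 49.
With m₀=0, d₀=1 and mₖ₊₁ = dₖaₖ − mₖ, dₖ₊₁ = (n − mₖ₊₁²)/dₖ, aₖ₊₁ = ⌊(a₀+mₖ₊₁)/dₖ₊₁⌋:
  k=1: m=49, d=9, a=10
  k=2: m=41, d=81, a=1
  k=3: m=40, d=10, a=8
  k=4: m=40, d=81, a=1
  k=5: m=41, d=9, a=10
  k=6: m=49, d=1, a=98
d=1 and a=2a₀=98 at k=6, so the next step gives (m, d) = (49, 9) again — its k=1 value — and the period has length 6.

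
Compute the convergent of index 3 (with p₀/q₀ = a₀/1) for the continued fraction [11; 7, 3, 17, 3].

4243/381

Using pₖ = aₖpₖ₋₁ + pₖ₋₂, qₖ = aₖqₖ₋₁ + qₖ₋₂ (with p₋₁=1, p₋₂=0, q₋₁=0, q₋₂=1):
  k=0: a=11, p=11, q=1
  k=1: a=7, p=78, q=7
  k=2: a=3, p=245, q=22
  k=3: a=17, p=4243, q=381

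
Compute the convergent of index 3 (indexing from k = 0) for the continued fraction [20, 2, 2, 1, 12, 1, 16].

143/7

Using pₖ = aₖpₖ₋₁ + pₖ₋₂, qₖ = aₖqₖ₋₁ + qₖ₋₂ (with p₋₁=1, p₋₂=0, q₋₁=0, q₋₂=1):
  k=0: a=20, p=20, q=1
  k=1: a=2, p=41, q=2
  k=2: a=2, p=102, q=5
  k=3: a=1, p=143, q=7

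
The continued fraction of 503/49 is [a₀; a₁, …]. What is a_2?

503 = 10·49 + 13   →  a_0 = 10
49 = 3·13 + 10   →  a_1 = 3
13 = 1·10 + 3   →  a_2 = 1

1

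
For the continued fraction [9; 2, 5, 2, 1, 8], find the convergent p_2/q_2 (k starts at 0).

Using pₖ = aₖpₖ₋₁ + pₖ₋₂, qₖ = aₖqₖ₋₁ + qₖ₋₂ (with p₋₁=1, p₋₂=0, q₋₁=0, q₋₂=1):
  k=0: a=9, p=9, q=1
  k=1: a=2, p=19, q=2
  k=2: a=5, p=104, q=11

104/11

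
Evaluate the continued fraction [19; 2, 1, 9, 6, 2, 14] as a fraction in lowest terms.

107150/5539

Fold from the inside: start with 14/1.
  2 + 1/14 = 29/14
  6 + 14/29 = 188/29
  9 + 29/188 = 1721/188
  1 + 188/1721 = 1909/1721
  2 + 1721/1909 = 5539/1909
  19 + 1909/5539 = 107150/5539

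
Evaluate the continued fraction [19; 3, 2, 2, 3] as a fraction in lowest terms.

Using pₖ = aₖpₖ₋₁ + pₖ₋₂ and qₖ = aₖqₖ₋₁ + qₖ₋₂:
  k=0: a=19, p=19, q=1
  k=1: a=3, p=58, q=3
  k=2: a=2, p=135, q=7
  k=3: a=2, p=328, q=17
  k=4: a=3, p=1119, q=58

1119/58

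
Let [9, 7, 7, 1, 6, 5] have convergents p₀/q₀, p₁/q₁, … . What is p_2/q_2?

Using pₖ = aₖpₖ₋₁ + pₖ₋₂, qₖ = aₖqₖ₋₁ + qₖ₋₂ (with p₋₁=1, p₋₂=0, q₋₁=0, q₋₂=1):
  k=0: a=9, p=9, q=1
  k=1: a=7, p=64, q=7
  k=2: a=7, p=457, q=50

457/50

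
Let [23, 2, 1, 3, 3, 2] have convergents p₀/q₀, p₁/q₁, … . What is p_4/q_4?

841/36

Using pₖ = aₖpₖ₋₁ + pₖ₋₂, qₖ = aₖqₖ₋₁ + qₖ₋₂ (with p₋₁=1, p₋₂=0, q₋₁=0, q₋₂=1):
  k=0: a=23, p=23, q=1
  k=1: a=2, p=47, q=2
  k=2: a=1, p=70, q=3
  k=3: a=3, p=257, q=11
  k=4: a=3, p=841, q=36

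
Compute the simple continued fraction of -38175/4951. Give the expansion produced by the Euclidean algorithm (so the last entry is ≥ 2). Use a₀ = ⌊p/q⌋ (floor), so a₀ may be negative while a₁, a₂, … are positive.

-38175 = -8×4951 + 1433
4951 = 3×1433 + 652
1433 = 2×652 + 129
652 = 5×129 + 7
129 = 18×7 + 3
7 = 2×3 + 1
3 = 3×1 + 0  (stop)
So -38175/4951 = [-8; 3, 2, 5, 18, 2, 3].

[-8; 3, 2, 5, 18, 2, 3]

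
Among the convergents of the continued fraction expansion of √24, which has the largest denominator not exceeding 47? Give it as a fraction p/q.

√24 = [4; 1, 8, …] (period length 2).
Convergents:
  p_0/q_0 = 4/1
  p_1/q_1 = 5/1
  p_2/q_2 = 44/9
  p_3/q_3 = 49/10
  p_4/q_4 = 436/89
q_3 = 10 ≤ 47 < 89 = q_4, so the answer is 49/10.

49/10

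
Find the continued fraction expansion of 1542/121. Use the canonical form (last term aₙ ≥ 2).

1542 = 12×121 + 90
121 = 1×90 + 31
90 = 2×31 + 28
31 = 1×28 + 3
28 = 9×3 + 1
3 = 3×1 + 0  (stop)
So 1542/121 = [12; 1, 2, 1, 9, 3].

[12; 1, 2, 1, 9, 3]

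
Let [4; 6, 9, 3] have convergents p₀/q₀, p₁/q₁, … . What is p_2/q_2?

Using pₖ = aₖpₖ₋₁ + pₖ₋₂, qₖ = aₖqₖ₋₁ + qₖ₋₂ (with p₋₁=1, p₋₂=0, q₋₁=0, q₋₂=1):
  k=0: a=4, p=4, q=1
  k=1: a=6, p=25, q=6
  k=2: a=9, p=229, q=55

229/55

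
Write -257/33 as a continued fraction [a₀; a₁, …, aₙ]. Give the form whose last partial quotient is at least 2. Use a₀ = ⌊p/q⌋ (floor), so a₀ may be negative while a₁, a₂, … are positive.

-257 = -8×33 + 7
33 = 4×7 + 5
7 = 1×5 + 2
5 = 2×2 + 1
2 = 2×1 + 0  (stop)
So -257/33 = [-8; 4, 1, 2, 2].

[-8; 4, 1, 2, 2]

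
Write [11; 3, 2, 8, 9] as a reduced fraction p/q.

Fold from the inside: start with 9/1.
  8 + 1/9 = 73/9
  2 + 9/73 = 155/73
  3 + 73/155 = 538/155
  11 + 155/538 = 6073/538

6073/538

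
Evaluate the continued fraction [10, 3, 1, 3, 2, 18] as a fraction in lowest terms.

Fold from the inside: start with 18/1.
  2 + 1/18 = 37/18
  3 + 18/37 = 129/37
  1 + 37/129 = 166/129
  3 + 129/166 = 627/166
  10 + 166/627 = 6436/627

6436/627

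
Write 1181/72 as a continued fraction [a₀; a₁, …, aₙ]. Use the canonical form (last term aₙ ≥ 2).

[16; 2, 2, 14]

1181 = 16*72 + 29
72 = 2*29 + 14
29 = 2*14 + 1
14 = 14*1 + 0  (stop)
So 1181/72 = [16; 2, 2, 14].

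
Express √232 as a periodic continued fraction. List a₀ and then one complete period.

a₀ = ⌊√232⌋ = 15.

[15; 4, 3, 7, 3, 4, 30]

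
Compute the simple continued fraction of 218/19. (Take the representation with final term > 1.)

218 = 11·19 + 9
19 = 2·9 + 1
9 = 9·1 + 0  (stop)
So 218/19 = [11; 2, 9].

[11; 2, 9]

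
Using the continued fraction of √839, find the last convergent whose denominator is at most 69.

√839 = [28; 1, 27, 1, 56, …] (period length 4).
Convergents:
  p_0/q_0 = 28/1
  p_1/q_1 = 29/1
  p_2/q_2 = 811/28
  p_3/q_3 = 840/29
  p_4/q_4 = 47851/1652
q_3 = 29 ≤ 69 < 1652 = q_4, so the answer is 840/29.

840/29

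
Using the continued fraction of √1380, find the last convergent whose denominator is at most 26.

743/20

√1380 = [37; 6, 1, 2, 1, 6, 74, …] (period length 6).
Convergents:
  p_0/q_0 = 37/1
  p_1/q_1 = 223/6
  p_2/q_2 = 260/7
  p_3/q_3 = 743/20
  p_4/q_4 = 1003/27
q_3 = 20 ≤ 26 < 27 = q_4, so the answer is 743/20.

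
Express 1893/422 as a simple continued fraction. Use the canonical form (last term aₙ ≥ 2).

[4; 2, 17, 12]

1893 = 4·422 + 205
422 = 2·205 + 12
205 = 17·12 + 1
12 = 12·1 + 0  (stop)
So 1893/422 = [4; 2, 17, 12].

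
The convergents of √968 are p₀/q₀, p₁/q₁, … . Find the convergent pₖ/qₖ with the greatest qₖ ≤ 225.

2209/71

√968 = [31; 8, 1, 6, 1, 8, 62, …] (period length 6).
Convergents:
  p_0/q_0 = 31/1
  p_1/q_1 = 249/8
  p_2/q_2 = 280/9
  p_3/q_3 = 1929/62
  p_4/q_4 = 2209/71
  p_5/q_5 = 19601/630
q_4 = 71 ≤ 225 < 630 = q_5, so the answer is 2209/71.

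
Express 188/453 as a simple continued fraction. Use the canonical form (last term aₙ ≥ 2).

[0; 2, 2, 2, 3, 1, 3, 2]

188 = 0×453 + 188
453 = 2×188 + 77
188 = 2×77 + 34
77 = 2×34 + 9
34 = 3×9 + 7
9 = 1×7 + 2
7 = 3×2 + 1
2 = 2×1 + 0  (stop)
So 188/453 = [0; 2, 2, 2, 3, 1, 3, 2].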